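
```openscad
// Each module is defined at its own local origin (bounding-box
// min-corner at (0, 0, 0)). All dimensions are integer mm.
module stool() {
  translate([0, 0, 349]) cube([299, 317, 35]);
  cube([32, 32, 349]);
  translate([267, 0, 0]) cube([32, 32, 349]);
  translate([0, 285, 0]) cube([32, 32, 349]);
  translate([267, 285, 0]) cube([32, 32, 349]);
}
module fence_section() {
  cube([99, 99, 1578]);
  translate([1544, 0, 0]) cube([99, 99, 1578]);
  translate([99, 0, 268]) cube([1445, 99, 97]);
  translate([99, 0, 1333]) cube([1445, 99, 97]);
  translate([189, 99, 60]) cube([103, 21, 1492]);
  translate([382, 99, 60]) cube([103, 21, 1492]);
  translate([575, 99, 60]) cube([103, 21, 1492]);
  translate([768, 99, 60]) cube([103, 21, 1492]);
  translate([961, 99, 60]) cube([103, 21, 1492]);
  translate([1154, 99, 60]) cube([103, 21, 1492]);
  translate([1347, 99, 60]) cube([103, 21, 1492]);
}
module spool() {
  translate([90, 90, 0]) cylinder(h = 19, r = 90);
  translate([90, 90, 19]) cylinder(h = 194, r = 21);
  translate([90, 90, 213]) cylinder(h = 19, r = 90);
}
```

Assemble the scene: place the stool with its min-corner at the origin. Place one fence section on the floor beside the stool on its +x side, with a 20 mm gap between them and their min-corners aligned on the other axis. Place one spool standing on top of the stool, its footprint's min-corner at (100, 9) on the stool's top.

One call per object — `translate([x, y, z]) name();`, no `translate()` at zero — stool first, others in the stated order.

stool();
translate([319, 0, 0]) fence_section();
translate([100, 9, 384]) spool();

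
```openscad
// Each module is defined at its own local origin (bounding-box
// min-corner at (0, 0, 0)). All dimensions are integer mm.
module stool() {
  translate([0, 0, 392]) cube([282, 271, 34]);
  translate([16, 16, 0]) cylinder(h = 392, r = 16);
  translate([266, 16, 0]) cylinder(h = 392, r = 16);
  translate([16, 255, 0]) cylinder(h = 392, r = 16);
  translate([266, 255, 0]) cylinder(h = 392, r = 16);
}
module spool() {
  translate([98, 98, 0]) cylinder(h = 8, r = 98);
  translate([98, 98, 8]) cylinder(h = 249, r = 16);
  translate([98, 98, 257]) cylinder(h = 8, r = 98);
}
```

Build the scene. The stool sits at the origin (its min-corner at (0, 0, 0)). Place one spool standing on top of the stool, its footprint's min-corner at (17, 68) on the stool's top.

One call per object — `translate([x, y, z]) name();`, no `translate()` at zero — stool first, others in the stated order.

stool();
translate([17, 68, 426]) spool();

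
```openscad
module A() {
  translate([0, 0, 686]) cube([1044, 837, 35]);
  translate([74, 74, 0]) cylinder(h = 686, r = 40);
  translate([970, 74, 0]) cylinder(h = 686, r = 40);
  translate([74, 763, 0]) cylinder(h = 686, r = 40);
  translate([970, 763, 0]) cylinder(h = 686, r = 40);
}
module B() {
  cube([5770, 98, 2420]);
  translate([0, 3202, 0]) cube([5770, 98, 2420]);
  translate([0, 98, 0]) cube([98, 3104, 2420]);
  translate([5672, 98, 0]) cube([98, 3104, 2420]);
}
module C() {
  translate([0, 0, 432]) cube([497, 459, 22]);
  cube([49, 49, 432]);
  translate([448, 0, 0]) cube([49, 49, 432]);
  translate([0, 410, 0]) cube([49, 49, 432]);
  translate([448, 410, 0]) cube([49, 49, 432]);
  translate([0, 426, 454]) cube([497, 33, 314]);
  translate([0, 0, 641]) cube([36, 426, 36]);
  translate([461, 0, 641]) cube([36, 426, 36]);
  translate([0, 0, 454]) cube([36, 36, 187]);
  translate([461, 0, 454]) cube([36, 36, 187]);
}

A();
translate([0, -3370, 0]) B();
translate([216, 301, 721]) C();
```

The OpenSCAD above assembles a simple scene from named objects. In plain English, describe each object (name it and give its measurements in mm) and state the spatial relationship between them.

A is a rectangular dining table. The top is 1044×837×35 mm with its upper surface at z = 721 mm. It stands on four round legs of 80 mm diameter, each leg's bounding box inset 34 mm from the nearest pair of top edges, running from the floor to the underside of the top.

B is the wall frame of a small rectangular building: four walls, each 2420 mm tall and 98 mm thick, enclosing a footprint 5770 mm (x) by 3300 mm (y) outside-to-outside, with no floor or roof. The front and back walls (the −y and +y sides) span the full width; the two side walls fit between them.

C is a chair. The seat is a 497×459×22 mm slab with its top at z = 454 mm, on four 49×49 mm corner legs (flush with the seat edges, standing on z = 0). A flat backrest 33 mm thick, 314 mm tall, spans the full seat width and rises from the seat top along its +y edge, rear face flush with the rear of the seat. Two armrests of 36×36 mm section run along each side from the seat's front edge to the front of the backrest, top faces 223 mm above the seat top and outer faces flush with the seat's x-edges; a 36×36 mm post under the front of each armrest stands on the seat at the front corner.

The house frame is on the floor beside the table on its −y side. The chair is on top of the table.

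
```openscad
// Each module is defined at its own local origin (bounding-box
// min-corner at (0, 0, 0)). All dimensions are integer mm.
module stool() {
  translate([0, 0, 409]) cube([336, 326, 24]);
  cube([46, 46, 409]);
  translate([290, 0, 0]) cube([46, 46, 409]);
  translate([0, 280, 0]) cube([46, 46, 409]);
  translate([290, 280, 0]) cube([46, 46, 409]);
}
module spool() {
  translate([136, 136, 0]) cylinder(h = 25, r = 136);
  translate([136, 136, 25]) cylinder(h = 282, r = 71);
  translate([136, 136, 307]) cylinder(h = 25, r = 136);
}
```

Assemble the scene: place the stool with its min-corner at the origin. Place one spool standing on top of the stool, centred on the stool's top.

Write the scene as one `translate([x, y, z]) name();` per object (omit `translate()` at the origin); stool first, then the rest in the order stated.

stool();
translate([32, 27, 433]) spool();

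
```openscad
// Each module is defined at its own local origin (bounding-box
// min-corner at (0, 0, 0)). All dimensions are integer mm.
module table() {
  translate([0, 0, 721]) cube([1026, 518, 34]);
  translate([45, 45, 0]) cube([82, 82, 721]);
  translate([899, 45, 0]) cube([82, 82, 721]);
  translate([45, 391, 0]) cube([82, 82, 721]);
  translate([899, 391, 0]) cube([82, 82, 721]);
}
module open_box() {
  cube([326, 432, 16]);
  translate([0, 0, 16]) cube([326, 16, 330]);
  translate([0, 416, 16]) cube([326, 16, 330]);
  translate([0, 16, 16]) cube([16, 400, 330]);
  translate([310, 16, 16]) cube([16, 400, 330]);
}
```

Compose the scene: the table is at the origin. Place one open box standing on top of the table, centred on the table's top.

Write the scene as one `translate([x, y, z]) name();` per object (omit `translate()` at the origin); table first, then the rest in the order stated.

table();
translate([350, 43, 755]) open_box();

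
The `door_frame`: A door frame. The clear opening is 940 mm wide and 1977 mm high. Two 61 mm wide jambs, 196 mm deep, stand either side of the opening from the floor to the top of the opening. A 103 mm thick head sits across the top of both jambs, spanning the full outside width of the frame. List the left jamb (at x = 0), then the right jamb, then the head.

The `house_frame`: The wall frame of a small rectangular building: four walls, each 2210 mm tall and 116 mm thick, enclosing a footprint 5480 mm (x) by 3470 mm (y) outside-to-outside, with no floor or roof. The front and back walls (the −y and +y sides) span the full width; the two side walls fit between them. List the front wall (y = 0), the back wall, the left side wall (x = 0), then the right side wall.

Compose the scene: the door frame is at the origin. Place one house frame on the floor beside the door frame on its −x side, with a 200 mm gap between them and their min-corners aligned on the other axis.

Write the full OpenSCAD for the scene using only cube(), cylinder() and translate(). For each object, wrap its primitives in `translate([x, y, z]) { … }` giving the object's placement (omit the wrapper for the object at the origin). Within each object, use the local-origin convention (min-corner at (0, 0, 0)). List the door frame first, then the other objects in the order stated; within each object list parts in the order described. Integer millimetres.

cube([61, 196, 1977]);
translate([1001, 0, 0]) cube([61, 196, 1977]);
translate([0, 0, 1977]) cube([1062, 196, 103]);
translate([-5680, 0, 0]) {
  cube([5480, 116, 2210]);
  translate([0, 3354, 0]) cube([5480, 116, 2210]);
  translate([0, 116, 0]) cube([116, 3238, 2210]);
  translate([5364, 116, 0]) cube([116, 3238, 2210]);
}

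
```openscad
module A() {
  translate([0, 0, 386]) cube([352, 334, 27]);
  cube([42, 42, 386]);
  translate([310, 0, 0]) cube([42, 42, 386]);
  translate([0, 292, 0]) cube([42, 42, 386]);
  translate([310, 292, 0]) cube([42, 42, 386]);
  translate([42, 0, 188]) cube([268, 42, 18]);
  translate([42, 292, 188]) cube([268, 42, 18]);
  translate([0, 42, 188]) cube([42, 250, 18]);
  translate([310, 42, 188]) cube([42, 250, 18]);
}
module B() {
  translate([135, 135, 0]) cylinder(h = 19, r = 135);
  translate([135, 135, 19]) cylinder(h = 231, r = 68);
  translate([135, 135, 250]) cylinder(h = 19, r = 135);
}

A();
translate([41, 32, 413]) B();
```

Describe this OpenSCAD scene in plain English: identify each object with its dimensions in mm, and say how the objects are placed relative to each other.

A is a simple wooden stool: a rectangular seat 352 mm (x) by 334 mm (y), 27 mm thick, top face at z = 413 mm, on four square legs, each 42×42 mm in cross-section. The legs rest on z = 0, each flush with a corner of the seat. Four stretchers, 42 mm wide and 18 mm tall, connect adjacent legs with their undersides at z = 188 mm, each running between the inner faces of the legs it joins and aligned with the legs' outer faces on the other axis.

B is a spool: two coaxial disc flanges of radius 135 mm and thickness 19 mm, joined by a core cylinder of radius 68 mm and height 231 mm. The lower flange rests on z = 0 and the three cylinders share a vertical axis.

The spool is on top of the stool, centred.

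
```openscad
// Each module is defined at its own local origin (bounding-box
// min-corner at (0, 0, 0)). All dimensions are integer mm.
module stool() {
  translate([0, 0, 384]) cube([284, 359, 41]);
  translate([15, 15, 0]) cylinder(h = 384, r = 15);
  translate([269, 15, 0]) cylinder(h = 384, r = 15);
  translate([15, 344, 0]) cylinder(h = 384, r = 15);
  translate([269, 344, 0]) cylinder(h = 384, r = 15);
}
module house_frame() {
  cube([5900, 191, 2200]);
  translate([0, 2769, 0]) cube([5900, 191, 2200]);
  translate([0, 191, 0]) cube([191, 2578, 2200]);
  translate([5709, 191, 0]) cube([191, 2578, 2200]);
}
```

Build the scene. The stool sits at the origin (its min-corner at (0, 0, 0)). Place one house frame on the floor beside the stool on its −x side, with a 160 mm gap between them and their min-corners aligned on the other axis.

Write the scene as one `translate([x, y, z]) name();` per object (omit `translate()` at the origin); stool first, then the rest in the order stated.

stool();
translate([-6060, 0, 0]) house_frame();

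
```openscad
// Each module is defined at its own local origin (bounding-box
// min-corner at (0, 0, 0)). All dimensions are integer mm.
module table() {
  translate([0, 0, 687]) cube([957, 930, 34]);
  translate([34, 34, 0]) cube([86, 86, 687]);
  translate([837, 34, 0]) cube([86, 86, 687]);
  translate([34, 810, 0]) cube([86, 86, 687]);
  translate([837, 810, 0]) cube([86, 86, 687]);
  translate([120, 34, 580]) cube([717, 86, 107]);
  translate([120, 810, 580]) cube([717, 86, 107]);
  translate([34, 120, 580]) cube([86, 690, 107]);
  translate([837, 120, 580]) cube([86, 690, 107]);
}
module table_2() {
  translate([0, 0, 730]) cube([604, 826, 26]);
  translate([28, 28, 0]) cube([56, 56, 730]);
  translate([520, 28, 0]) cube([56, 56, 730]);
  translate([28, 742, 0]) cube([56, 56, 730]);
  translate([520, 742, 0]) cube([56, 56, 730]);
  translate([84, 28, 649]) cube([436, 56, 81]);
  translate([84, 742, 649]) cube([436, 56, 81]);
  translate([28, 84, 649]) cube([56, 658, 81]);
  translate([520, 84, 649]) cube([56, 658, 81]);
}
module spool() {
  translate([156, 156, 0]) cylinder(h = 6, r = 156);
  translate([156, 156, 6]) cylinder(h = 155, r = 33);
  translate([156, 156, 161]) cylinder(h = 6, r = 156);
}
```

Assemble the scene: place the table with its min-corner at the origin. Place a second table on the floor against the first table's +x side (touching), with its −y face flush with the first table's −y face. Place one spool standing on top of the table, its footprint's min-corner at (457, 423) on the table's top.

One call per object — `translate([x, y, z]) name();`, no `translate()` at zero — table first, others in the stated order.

table();
translate([957, 0, 0]) table_2();
translate([457, 423, 721]) spool();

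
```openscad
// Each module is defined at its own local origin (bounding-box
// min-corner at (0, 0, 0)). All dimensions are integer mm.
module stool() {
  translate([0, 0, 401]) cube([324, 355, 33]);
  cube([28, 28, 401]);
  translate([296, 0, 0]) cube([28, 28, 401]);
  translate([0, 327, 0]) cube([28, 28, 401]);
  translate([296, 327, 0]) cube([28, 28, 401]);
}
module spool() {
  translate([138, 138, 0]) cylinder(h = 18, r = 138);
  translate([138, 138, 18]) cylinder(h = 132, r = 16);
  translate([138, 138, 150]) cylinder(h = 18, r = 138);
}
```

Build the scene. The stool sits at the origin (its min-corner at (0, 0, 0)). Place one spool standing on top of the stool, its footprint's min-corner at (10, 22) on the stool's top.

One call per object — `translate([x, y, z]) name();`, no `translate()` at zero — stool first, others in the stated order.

stool();
translate([10, 22, 434]) spool();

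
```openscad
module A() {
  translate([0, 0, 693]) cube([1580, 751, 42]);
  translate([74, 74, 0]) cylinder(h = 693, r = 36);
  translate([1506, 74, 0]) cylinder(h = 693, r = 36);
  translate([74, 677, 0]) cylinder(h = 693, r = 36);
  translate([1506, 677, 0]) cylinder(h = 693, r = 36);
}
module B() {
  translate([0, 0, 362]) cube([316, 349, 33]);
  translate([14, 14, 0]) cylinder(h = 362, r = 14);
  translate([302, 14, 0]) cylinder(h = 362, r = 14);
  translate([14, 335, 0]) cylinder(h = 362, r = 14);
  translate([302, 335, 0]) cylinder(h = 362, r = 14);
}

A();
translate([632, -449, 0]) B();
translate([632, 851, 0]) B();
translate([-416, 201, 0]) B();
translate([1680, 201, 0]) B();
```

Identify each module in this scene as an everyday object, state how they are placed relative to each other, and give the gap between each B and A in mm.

A is a table. B is a stool. Four stools sit around the table at the −y, +y, −x, +x sides. The gap between each stool and the table is 100 mm.

Each stool's nearest face is 100 mm from the table's bounding box.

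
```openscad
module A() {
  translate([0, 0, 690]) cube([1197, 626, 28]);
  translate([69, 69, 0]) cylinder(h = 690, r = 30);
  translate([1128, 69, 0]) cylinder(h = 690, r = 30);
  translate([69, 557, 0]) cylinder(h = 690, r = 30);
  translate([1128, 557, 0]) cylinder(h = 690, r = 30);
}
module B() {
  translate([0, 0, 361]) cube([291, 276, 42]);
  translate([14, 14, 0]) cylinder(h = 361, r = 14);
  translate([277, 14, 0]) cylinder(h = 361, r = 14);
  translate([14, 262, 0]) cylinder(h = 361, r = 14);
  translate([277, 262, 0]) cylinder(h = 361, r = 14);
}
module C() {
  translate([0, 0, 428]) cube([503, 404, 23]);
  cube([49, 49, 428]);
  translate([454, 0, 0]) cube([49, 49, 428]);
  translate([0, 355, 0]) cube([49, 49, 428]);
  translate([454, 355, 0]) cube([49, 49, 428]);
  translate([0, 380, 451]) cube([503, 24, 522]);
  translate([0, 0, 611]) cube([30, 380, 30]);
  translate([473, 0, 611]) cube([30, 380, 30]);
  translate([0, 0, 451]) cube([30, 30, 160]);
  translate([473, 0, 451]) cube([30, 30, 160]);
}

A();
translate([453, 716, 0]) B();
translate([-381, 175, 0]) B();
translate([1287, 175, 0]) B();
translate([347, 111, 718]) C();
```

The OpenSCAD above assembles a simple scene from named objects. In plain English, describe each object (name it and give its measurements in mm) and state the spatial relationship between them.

A is a table with a 1197×626 mm rectangular top, 28 mm thick, top surface at z = 718 mm, supported by four round legs of 60 mm diameter, each leg's bounding box inset 39 mm from the nearest pair of top edges, running from the floor.

B is a simple wooden stool: a rectangular seat 291 mm (x) by 276 mm (y), 42 mm thick, top face at z = 403 mm, on four round legs, each 28 mm in diameter. The legs rest on z = 0, each leg's axis is inset half a diameter from the nearest pair of seat edges (so the leg's bounding box is flush with the corner).

C is a chair. The seat is a 503×404×23 mm slab with its top at z = 451 mm, on four 49×49 mm corner legs (flush with the seat edges, standing on z = 0). A flat backrest 24 mm thick, 522 mm tall, spans the full seat width and rises from the seat top along its +y edge, rear face flush with the rear of the seat. Two armrests of 30×30 mm section run along each side from the seat's front edge to the front of the backrest, top faces 190 mm above the seat top and outer faces flush with the seat's x-edges; a 30×30 mm post under the front of each armrest stands on the seat at the front corner.

Three stools sit around the table at the +y, −x, +x sides. The chair is on top of the table, centred.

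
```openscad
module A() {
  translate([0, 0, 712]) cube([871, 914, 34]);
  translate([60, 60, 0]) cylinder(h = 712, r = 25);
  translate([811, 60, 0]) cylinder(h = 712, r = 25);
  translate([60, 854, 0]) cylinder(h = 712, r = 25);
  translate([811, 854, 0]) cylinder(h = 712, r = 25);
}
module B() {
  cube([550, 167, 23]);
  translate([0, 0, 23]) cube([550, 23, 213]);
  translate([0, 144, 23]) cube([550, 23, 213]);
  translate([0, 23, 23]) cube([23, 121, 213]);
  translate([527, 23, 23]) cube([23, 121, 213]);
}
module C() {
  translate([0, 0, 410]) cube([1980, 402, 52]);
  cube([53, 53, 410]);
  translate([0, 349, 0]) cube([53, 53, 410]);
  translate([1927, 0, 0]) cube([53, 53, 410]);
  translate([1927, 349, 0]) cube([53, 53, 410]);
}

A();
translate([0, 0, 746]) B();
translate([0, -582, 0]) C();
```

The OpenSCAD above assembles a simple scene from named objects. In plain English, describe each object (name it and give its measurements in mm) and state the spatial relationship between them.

A is a table: top 871 mm (x) × 914 mm (y), 34 mm thick, upper face at z = 746 mm, on four round legs of 50 mm diameter, each leg's bounding box inset 35 mm from the nearest pair of top edges, running from z = 0 to the bottom of the top.

B is an open storage box with external size 550×167×236 mm and wall thickness 23 mm (the base is also 23 mm thick). The base covers the whole footprint; the four walls stand on the base, with the y-facing walls full-width and the x-facing walls fitting between their inner faces.

C is a bench: a 1980×402 mm seat slab, 52 mm thick, top at z = 462 mm, on four 53×53 mm square legs flush with the seat corners and standing on z = 0.

The open box is on top of the table. The bench is on the floor beside the table on its −y side.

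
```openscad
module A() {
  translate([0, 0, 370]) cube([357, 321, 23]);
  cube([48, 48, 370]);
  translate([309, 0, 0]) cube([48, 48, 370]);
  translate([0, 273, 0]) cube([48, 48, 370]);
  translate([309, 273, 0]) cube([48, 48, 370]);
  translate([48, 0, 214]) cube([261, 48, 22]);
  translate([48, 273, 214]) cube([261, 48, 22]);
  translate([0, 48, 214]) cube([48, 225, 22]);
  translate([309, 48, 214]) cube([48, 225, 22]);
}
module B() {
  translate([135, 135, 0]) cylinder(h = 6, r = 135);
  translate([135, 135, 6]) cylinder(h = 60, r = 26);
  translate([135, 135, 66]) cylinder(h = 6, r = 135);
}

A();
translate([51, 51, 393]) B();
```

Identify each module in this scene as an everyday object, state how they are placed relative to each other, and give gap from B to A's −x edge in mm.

A is a stool. B is a spool. The spool is on top of the stool. The gap from the spool to the stool's −x edge is 51 mm.

The spool's min-x is at 51; the stool's min-x is 0; gap = 51 mm.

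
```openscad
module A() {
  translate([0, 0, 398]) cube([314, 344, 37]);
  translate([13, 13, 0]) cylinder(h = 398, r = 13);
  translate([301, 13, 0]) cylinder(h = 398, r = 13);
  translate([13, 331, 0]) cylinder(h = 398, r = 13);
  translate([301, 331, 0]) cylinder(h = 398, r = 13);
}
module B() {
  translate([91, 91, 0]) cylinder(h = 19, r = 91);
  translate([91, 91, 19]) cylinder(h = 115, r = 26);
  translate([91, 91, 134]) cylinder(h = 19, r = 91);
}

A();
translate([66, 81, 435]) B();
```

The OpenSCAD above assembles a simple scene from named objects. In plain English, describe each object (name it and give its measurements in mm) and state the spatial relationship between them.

A is a simple wooden stool: a rectangular seat 314 mm (x) by 344 mm (y), 37 mm thick, top face at z = 435 mm, on four round legs, each 26 mm in diameter. The legs rest on z = 0, each leg's axis is inset half a diameter from the nearest pair of seat edges (so the leg's bounding box is flush with the corner).

B is a spool: two coaxial disc flanges of radius 91 mm and thickness 19 mm, joined by a core cylinder of radius 26 mm and height 115 mm. The lower flange rests on z = 0 and the three cylinders share a vertical axis.

The spool is on top of the stool, centred.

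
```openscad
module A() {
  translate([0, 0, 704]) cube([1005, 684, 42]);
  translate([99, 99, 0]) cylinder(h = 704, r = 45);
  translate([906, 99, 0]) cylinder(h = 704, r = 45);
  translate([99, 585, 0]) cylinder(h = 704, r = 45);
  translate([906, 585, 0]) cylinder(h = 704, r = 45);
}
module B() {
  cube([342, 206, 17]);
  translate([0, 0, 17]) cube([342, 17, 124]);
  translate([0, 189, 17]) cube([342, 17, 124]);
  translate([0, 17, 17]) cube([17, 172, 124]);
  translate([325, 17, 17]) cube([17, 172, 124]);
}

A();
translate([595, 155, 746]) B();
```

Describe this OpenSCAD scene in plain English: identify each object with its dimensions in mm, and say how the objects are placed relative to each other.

A is a rectangular dining table. The top is 1005×684×42 mm with its upper surface at z = 746 mm. It stands on four round legs of 90 mm diameter, each leg's bounding box inset 54 mm from the nearest pair of top edges, running from the floor to the underside of the top.

B is an open-topped rectangular box: outside dimensions 342×206×141 mm, with a uniform wall and base thickness of 17 mm. The base is a full 342×206 slab on the floor; four walls sit on top of the base. The front and back walls (the −y and +y sides) span the full width; the two side walls fit between them.

The open box is on top of the table.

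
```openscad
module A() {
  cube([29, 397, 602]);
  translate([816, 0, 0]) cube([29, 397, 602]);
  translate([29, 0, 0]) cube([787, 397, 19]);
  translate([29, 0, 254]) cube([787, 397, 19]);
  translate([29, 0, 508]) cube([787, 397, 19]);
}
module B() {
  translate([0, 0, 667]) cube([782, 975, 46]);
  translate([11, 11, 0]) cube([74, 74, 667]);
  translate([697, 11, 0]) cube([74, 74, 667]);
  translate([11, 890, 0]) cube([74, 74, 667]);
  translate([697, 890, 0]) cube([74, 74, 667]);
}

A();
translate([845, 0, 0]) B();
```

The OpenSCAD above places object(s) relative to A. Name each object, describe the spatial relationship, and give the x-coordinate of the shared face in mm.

The bookshelf's +x face and the table's −x face are both at x = 845 mm.

A is a bookshelf. B is a table. The table is against the bookshelf's +x side, with their −y faces flush. The x-coordinate of the shared face is 845 mm.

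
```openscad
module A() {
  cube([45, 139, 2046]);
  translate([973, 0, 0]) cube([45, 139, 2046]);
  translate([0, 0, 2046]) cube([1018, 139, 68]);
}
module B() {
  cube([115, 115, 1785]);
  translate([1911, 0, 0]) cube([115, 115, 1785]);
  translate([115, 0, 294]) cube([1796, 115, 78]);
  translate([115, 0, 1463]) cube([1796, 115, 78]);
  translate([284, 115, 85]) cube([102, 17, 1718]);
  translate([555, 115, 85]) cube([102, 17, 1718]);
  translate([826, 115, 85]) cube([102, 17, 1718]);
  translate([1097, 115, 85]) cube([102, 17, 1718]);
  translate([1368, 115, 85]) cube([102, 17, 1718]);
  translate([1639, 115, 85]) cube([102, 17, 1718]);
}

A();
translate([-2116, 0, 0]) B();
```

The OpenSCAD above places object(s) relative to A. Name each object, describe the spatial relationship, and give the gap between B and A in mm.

A is a door frame. B is a fence section. The fence section is on the floor beside the door frame on its −x side. The gap between the fence section and the door frame is 90 mm.

The fence section's nearest face is 90 mm from the door frame's −x face.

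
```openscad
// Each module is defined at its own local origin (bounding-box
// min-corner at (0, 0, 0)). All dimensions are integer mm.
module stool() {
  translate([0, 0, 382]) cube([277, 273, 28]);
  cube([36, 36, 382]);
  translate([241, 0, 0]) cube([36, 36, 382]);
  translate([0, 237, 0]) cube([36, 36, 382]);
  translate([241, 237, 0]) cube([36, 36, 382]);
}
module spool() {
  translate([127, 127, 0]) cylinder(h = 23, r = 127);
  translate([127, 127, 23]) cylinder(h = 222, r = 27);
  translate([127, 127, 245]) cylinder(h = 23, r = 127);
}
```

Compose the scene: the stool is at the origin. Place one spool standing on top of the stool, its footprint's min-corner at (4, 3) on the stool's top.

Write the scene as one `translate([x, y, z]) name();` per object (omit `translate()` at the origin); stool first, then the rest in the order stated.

stool();
translate([4, 3, 410]) spool();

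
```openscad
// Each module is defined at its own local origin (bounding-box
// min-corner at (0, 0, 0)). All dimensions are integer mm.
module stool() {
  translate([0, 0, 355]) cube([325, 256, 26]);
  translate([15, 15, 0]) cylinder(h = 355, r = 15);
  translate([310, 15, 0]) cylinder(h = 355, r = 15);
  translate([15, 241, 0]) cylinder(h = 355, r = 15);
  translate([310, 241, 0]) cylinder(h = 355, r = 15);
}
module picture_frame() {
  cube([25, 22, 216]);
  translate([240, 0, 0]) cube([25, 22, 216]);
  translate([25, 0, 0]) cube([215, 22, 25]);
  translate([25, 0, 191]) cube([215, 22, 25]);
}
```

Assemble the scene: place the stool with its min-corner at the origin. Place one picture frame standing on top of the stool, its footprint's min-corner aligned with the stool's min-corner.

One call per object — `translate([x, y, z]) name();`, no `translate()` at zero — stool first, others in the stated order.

stool();
translate([0, 0, 381]) picture_frame();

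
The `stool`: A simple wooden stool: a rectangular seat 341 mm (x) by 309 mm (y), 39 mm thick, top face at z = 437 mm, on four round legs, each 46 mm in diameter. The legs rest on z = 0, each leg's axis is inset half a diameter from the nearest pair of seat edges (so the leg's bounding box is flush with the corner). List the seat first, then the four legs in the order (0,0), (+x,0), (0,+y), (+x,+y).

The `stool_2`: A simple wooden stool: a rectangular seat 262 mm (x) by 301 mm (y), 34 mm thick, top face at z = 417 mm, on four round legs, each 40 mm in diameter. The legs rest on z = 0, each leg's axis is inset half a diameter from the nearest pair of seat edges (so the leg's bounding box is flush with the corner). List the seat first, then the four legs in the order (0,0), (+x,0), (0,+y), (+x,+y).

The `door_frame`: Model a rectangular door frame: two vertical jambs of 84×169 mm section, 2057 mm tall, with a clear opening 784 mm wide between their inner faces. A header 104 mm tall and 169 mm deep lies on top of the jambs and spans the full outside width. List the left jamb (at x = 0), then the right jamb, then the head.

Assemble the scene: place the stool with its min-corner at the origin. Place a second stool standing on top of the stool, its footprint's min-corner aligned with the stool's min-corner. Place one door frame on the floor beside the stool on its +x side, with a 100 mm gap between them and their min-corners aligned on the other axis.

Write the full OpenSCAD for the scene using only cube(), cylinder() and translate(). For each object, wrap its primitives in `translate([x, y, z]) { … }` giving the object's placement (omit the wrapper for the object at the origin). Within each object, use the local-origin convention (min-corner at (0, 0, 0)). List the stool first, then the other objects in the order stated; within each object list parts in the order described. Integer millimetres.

translate([0, 0, 398]) cube([341, 309, 39]);
translate([23, 23, 0]) cylinder(h = 398, r = 23);
translate([318, 23, 0]) cylinder(h = 398, r = 23);
translate([23, 286, 0]) cylinder(h = 398, r = 23);
translate([318, 286, 0]) cylinder(h = 398, r = 23);
translate([0, 0, 437]) {
  translate([0, 0, 383]) cube([262, 301, 34]);
  translate([20, 20, 0]) cylinder(h = 383, r = 20);
  translate([242, 20, 0]) cylinder(h = 383, r = 20);
  translate([20, 281, 0]) cylinder(h = 383, r = 20);
  translate([242, 281, 0]) cylinder(h = 383, r = 20);
}
translate([441, 0, 0]) {
  cube([84, 169, 2057]);
  translate([868, 0, 0]) cube([84, 169, 2057]);
  translate([0, 0, 2057]) cube([952, 169, 104]);
}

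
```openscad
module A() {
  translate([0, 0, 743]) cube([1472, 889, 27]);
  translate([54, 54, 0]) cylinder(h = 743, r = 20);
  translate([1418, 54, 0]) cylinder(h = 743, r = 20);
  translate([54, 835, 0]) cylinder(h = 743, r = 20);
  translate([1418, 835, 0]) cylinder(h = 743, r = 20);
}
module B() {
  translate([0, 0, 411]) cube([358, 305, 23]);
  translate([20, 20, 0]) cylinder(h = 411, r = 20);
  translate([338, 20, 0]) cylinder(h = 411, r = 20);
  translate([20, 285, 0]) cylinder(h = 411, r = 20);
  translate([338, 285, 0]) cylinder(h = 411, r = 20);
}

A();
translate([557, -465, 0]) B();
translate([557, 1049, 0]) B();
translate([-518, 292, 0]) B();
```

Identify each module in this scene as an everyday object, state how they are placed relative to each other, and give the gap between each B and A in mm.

A is a table. B is a stool. Three stools sit around the table at the −y, +y, −x sides. The gap between each stool and the table is 160 mm.

Each stool's nearest face is 160 mm from the table's bounding box.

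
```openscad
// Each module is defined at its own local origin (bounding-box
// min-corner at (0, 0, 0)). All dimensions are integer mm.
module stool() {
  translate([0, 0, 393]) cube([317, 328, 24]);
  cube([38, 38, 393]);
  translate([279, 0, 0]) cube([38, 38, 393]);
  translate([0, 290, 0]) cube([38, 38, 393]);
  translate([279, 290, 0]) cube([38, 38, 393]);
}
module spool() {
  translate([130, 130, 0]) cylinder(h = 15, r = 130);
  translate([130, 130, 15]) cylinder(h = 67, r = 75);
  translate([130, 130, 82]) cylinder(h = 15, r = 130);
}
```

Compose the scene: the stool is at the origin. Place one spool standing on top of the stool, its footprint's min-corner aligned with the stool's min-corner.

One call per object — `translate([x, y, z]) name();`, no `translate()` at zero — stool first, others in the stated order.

stool();
translate([0, 0, 417]) spool();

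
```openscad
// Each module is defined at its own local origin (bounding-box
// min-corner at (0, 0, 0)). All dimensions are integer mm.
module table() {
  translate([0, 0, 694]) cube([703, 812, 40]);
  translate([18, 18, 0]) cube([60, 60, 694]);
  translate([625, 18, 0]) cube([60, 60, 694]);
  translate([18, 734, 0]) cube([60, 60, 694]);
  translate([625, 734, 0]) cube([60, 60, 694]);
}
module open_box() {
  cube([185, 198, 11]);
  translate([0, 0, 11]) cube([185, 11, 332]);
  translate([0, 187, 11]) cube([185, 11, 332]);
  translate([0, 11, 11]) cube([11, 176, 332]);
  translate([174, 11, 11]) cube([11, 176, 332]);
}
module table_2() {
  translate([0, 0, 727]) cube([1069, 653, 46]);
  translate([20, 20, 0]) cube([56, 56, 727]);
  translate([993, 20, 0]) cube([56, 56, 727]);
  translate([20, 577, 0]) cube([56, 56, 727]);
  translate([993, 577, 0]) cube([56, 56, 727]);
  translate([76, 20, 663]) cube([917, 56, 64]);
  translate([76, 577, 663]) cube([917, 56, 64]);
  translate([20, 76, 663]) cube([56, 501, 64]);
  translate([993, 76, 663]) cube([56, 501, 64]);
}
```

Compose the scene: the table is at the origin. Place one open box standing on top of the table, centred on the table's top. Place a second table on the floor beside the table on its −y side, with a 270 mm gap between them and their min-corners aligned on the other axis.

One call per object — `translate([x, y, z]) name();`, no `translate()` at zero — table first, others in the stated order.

table();
translate([259, 307, 734]) open_box();
translate([0, -923, 0]) table_2();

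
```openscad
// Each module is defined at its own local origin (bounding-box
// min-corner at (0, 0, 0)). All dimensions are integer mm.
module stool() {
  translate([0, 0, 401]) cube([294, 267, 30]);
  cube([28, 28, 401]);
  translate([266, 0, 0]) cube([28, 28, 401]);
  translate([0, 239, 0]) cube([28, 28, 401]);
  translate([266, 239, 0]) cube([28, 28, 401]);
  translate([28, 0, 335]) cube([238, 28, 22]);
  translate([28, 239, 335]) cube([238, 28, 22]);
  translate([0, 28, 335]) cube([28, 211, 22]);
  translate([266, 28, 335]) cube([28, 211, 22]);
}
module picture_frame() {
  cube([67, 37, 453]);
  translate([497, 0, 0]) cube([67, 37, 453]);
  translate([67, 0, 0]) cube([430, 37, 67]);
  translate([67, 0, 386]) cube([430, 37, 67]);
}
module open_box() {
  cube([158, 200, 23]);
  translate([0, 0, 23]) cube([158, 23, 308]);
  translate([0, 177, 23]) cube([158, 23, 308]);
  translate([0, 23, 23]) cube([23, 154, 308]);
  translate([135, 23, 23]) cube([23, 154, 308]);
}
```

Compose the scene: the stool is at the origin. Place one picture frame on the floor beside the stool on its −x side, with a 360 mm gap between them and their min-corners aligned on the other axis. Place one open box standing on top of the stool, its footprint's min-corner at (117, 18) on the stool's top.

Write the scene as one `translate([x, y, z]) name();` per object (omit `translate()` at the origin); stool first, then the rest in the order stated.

stool();
translate([-924, 0, 0]) picture_frame();
translate([117, 18, 431]) open_box();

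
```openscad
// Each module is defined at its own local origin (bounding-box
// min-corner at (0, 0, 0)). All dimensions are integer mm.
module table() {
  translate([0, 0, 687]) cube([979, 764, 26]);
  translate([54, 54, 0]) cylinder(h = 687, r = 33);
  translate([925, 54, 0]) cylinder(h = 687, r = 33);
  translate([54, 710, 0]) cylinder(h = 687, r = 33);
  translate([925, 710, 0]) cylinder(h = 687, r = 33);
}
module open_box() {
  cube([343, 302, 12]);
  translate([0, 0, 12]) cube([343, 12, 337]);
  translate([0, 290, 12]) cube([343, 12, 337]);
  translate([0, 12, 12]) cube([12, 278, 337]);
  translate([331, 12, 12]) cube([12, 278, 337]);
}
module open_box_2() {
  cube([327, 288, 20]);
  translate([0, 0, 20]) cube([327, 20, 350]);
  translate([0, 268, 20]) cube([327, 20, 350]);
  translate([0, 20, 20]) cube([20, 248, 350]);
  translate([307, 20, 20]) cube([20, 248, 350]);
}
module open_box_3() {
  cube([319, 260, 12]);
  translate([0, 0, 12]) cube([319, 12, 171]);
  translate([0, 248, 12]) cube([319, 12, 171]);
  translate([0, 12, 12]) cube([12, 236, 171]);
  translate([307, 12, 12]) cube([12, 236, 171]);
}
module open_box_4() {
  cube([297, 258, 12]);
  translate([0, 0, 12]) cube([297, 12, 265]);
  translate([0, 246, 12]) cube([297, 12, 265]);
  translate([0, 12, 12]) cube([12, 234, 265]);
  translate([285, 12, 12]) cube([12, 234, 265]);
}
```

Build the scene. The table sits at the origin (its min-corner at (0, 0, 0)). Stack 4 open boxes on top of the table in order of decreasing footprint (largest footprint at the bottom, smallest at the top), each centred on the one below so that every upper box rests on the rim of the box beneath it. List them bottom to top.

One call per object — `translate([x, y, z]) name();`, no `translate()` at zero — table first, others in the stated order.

table();
translate([318, 231, 713]) open_box();
translate([326, 238, 1062]) open_box_2();
translate([330, 252, 1432]) open_box_3();
translate([341, 253, 1615]) open_box_4();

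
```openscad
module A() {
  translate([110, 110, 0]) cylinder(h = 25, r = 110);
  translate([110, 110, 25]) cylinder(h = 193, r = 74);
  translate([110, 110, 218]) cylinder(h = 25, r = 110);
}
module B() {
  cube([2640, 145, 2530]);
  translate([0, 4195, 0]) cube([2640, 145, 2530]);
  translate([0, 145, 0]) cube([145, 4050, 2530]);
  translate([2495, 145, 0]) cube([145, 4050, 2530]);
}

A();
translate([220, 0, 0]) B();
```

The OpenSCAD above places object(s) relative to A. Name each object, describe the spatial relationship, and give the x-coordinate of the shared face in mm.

The spool's +x face and the house frame's −x face are both at x = 220 mm.

A is a spool. B is a house frame. The house frame is against the spool's +x side, with their −y faces flush. The x-coordinate of the shared face is 220 mm.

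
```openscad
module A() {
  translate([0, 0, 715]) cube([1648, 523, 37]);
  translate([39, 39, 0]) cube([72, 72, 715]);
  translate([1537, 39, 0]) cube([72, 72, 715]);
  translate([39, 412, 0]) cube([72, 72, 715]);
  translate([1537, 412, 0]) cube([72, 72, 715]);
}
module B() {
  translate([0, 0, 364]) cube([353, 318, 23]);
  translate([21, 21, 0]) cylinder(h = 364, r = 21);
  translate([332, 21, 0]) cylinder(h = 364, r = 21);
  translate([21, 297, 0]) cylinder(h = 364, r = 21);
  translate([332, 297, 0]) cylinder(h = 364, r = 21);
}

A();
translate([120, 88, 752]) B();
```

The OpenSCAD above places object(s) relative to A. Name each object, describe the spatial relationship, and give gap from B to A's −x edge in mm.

A is a table. B is a stool. The stool is on top of the table. The gap from the stool to the table's −x edge is 120 mm.

The stool's min-x is at 120; the table's min-x is 0; gap = 120 mm.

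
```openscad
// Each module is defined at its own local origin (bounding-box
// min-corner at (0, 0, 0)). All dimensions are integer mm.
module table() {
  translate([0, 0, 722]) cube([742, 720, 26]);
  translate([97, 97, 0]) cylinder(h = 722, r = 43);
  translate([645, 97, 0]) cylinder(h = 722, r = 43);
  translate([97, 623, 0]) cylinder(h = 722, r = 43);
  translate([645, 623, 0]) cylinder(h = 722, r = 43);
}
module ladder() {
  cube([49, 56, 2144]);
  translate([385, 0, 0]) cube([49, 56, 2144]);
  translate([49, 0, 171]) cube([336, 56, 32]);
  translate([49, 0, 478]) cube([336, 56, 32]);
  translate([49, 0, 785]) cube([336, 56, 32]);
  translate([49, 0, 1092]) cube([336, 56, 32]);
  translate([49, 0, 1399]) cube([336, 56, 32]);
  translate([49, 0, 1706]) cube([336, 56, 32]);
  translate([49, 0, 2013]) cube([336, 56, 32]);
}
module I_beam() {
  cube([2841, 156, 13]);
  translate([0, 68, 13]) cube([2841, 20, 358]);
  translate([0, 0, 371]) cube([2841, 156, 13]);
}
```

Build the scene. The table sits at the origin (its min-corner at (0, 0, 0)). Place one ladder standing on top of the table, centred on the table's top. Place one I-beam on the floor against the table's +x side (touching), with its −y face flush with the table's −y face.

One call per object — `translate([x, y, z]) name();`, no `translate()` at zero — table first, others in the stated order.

table();
translate([154, 332, 748]) ladder();
translate([742, 0, 0]) I_beam();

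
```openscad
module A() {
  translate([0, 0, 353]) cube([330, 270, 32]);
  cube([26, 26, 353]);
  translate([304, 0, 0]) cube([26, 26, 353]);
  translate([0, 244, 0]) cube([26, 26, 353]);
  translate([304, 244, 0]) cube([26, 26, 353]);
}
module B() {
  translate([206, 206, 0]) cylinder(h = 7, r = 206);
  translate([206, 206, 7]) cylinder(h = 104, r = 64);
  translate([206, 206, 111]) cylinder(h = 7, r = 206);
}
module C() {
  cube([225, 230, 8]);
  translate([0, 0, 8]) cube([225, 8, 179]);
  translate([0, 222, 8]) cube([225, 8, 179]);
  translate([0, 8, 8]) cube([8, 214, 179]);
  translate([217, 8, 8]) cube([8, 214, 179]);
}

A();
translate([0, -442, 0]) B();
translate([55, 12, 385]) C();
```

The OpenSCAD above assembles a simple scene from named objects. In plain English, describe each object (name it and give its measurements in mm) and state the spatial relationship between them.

A is a four-legged stool. The seat is 330×270 mm, 32 mm thick, top at z = 385 mm. It stands on four square legs, each 26×26 mm in cross-section, from z = 0 to the seat underside, each flush with a corner of the seat.

B is a spool: two coaxial disc flanges of radius 206 mm and thickness 7 mm, joined by a core cylinder of radius 64 mm and height 104 mm. The lower flange rests on z = 0 and the three cylinders share a vertical axis.

C is an open storage box with external size 225×230×187 mm and wall thickness 8 mm (the base is also 8 mm thick). The base covers the whole footprint; the four walls stand on the base, with the y-facing walls full-width and the x-facing walls fitting between their inner faces.

The spool is on the floor beside the stool on its −y side. The open box is on top of the stool.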